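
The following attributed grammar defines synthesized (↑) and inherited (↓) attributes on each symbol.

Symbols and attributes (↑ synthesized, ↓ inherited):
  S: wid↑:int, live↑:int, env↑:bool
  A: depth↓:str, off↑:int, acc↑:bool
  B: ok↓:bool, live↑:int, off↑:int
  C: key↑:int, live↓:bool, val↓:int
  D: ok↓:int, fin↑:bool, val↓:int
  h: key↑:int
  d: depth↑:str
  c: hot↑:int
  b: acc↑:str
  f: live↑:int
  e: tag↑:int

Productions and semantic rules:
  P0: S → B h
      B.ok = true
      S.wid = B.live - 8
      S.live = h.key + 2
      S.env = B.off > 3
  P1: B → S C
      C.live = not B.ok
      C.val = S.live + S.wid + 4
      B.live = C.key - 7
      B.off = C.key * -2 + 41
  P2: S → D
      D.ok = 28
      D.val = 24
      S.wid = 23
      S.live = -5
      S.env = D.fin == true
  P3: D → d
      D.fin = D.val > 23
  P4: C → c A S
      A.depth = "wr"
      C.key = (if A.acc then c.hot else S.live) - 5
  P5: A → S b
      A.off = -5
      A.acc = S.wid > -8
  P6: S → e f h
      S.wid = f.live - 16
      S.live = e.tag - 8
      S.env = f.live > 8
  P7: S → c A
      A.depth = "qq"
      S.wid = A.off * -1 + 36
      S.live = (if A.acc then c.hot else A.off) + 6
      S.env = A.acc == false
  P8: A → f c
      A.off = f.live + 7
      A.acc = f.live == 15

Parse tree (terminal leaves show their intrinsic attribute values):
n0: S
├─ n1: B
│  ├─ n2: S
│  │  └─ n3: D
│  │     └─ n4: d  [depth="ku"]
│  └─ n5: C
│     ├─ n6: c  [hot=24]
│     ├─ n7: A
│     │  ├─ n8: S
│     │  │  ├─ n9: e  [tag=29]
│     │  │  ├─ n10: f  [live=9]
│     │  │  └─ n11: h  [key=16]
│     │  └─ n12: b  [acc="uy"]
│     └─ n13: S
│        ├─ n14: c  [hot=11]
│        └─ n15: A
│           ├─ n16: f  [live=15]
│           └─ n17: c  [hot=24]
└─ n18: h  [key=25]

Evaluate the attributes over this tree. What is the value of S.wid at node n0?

1. n1.ok = true  [true]
2. n3.ok = 28  [28]
3. n3.val = 24  [24]
4. n4.depth = "ku"  [terminal]
5. n3.fin = true  [D.val > 23]
6. n2.wid = 23  [23]
7. n2.live = -5  [-5]
8. n2.env = true  [D.fin == true]
9. n5.live = false  [not B.ok]
10. n5.val = 22  [S.live + S.wid + 4]
11. n6.hot = 24  [terminal]
12. n7.depth = "wr"  ["wr"]
13. n9.tag = 29  [terminal]
14. n10.live = 9  [terminal]
15. n11.key = 16  [terminal]
16. n8.wid = -7  [f.live - 16]
17. n8.live = 21  [e.tag - 8]
18. n8.env = true  [f.live > 8]
19. n12.acc = "uy"  [terminal]
20. n7.off = -5  [-5]
21. n7.acc = true  [S.wid > -8]
22. n14.hot = 11  [terminal]
23. n15.depth = "qq"  ["qq"]
24. n16.live = 15  [terminal]
25. n17.hot = 24  [terminal]
26. n15.off = 22  [f.live + 7]
27. n15.acc = true  [f.live == 15]
28. n13.wid = 14  [A.off * -1 + 36]
29. n13.live = 17  [(if A.acc then c.hot else A.off) + 6]
30. n13.env = false  [A.acc == false]
31. n5.key = 19  [(if A.acc then c.hot else S.live) - 5]
32. n1.live = 12  [C.key - 7]
33. n1.off = 3  [C.key * -2 + 41]
34. n18.key = 25  [terminal]
35. n0.wid = 4  [B.live - 8]
36. n0.live = 27  [h.key + 2]
37. n0.env = false  [B.off > 3]

4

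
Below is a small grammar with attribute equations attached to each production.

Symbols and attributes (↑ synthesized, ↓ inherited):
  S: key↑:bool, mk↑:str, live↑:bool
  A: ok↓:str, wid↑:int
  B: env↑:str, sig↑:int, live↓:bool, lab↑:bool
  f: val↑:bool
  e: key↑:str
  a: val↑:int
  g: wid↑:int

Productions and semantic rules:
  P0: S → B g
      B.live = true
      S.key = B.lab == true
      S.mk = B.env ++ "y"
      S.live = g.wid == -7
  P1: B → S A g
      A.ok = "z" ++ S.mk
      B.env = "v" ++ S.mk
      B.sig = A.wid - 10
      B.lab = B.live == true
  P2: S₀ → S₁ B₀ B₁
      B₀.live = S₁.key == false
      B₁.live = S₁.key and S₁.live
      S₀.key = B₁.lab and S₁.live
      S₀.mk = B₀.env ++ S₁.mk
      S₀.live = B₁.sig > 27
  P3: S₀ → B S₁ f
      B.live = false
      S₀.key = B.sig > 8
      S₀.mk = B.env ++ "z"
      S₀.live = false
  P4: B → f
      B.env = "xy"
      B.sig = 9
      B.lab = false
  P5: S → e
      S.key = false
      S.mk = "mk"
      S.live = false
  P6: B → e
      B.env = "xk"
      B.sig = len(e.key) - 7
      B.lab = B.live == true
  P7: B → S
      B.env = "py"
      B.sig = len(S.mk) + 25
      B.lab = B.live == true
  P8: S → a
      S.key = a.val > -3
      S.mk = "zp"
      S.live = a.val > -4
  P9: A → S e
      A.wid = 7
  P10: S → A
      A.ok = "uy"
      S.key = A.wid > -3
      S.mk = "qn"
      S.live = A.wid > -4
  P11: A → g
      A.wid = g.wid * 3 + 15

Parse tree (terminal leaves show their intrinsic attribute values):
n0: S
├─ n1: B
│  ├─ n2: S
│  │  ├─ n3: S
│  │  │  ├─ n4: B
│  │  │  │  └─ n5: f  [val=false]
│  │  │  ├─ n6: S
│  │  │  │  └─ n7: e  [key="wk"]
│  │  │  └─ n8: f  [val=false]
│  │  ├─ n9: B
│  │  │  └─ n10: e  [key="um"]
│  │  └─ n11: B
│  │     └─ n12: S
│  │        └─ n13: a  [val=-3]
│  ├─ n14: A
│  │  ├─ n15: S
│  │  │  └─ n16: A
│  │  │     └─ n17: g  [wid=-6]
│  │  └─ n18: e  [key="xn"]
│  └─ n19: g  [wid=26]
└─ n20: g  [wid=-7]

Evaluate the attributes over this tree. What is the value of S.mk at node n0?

"vxkxyzy"

1. n1.live = true  [true]
2. n4.live = false  [false]
3. n5.val = false  [terminal]
4. n4.env = "xy"  ["xy"]
5. n4.sig = 9  [9]
6. n4.lab = false  [false]
7. n7.key = "wk"  [terminal]
8. n6.key = false  [false]
9. n6.mk = "mk"  ["mk"]
10. n6.live = false  [false]
11. n8.val = false  [terminal]
12. n3.key = true  [B.sig > 8]
13. n3.mk = "xyz"  [B.env ++ "z"]
14. n3.live = false  [false]
15. n9.live = false  [S₁.key == false]
16. n10.key = "um"  [terminal]
17. n9.env = "xk"  ["xk"]
18. n9.sig = -5  [len(e.key) - 7]
19. n9.lab = false  [B.live == true]
20. n11.live = false  [S₁.key and S₁.live]
21. n13.val = -3  [terminal]
22. n12.key = false  [a.val > -3]
23. n12.mk = "zp"  ["zp"]
24. n12.live = true  [a.val > -4]
25. n11.env = "py"  ["py"]
26. n11.sig = 27  [len(S.mk) + 25]
27. n11.lab = false  [B.live == true]
28. n2.key = false  [B₁.lab and S₁.live]
29. n2.mk = "xkxyz"  [B₀.env ++ S₁.mk]
30. n2.live = false  [B₁.sig > 27]
31. n14.ok = "zxkxyz"  ["z" ++ S.mk]
32. n16.ok = "uy"  ["uy"]
33. n17.wid = -6  [terminal]
34. n16.wid = -3  [g.wid * 3 + 15]
35. n15.key = false  [A.wid > -3]
36. n15.mk = "qn"  ["qn"]
37. n15.live = true  [A.wid > -4]
38. n18.key = "xn"  [terminal]
39. n14.wid = 7  [7]
40. n19.wid = 26  [terminal]
41. n1.env = "vxkxyz"  ["v" ++ S.mk]
42. n1.sig = -3  [A.wid - 10]
43. n1.lab = true  [B.live == true]
44. n20.wid = -7  [terminal]
45. n0.key = true  [B.lab == true]
46. n0.mk = "vxkxyzy"  [B.env ++ "y"]
47. n0.live = true  [g.wid == -7]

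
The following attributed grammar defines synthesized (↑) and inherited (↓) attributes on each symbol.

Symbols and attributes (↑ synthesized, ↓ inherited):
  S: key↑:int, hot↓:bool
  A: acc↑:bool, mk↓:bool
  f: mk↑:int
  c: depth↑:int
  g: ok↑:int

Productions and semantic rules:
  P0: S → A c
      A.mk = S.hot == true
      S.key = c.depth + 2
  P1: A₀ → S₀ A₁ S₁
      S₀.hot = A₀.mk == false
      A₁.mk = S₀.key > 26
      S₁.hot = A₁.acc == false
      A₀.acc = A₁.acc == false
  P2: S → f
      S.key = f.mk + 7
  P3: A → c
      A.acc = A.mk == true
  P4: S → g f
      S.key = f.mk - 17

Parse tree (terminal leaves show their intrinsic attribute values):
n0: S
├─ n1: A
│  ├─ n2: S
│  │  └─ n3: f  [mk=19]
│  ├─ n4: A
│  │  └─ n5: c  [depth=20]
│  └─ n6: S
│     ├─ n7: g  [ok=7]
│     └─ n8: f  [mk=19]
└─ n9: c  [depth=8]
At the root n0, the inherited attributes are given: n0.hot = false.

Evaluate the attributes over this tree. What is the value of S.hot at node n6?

1. n0.hot = false  [given at root]
2. n1.mk = false  [S.hot == true]
3. n2.hot = true  [A₀.mk == false]
4. n3.mk = 19  [terminal]
5. n2.key = 26  [f.mk + 7]
6. n4.mk = false  [S₀.key > 26]
7. n5.depth = 20  [terminal]
8. n4.acc = false  [A.mk == true]
9. n6.hot = true  [A₁.acc == false]
10. n7.ok = 7  [terminal]
11. n8.mk = 19  [terminal]
12. n6.key = 2  [f.mk - 17]
13. n1.acc = true  [A₁.acc == false]
14. n9.depth = 8  [terminal]
15. n0.key = 10  [c.depth + 2]

true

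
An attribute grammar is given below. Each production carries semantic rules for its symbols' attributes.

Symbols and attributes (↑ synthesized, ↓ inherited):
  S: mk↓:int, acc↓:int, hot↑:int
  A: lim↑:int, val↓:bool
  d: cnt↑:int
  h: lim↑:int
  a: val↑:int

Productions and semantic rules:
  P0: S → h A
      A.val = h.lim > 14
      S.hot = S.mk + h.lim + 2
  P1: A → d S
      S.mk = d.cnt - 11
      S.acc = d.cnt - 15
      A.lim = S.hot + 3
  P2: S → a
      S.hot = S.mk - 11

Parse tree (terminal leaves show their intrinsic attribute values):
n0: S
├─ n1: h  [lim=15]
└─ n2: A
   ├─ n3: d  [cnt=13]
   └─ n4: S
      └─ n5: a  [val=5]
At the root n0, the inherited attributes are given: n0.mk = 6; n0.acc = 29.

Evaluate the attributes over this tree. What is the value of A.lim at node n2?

1. n0.mk = 6  [given at root]
2. n0.acc = 29  [given at root]
3. n1.lim = 15  [terminal]
4. n2.val = true  [h.lim > 14]
5. n3.cnt = 13  [terminal]
6. n4.mk = 2  [d.cnt - 11]
7. n4.acc = -2  [d.cnt - 15]
8. n5.val = 5  [terminal]
9. n4.hot = -9  [S.mk - 11]
10. n2.lim = -6  [S.hot + 3]
11. n0.hot = 23  [S.mk + h.lim + 2]

-6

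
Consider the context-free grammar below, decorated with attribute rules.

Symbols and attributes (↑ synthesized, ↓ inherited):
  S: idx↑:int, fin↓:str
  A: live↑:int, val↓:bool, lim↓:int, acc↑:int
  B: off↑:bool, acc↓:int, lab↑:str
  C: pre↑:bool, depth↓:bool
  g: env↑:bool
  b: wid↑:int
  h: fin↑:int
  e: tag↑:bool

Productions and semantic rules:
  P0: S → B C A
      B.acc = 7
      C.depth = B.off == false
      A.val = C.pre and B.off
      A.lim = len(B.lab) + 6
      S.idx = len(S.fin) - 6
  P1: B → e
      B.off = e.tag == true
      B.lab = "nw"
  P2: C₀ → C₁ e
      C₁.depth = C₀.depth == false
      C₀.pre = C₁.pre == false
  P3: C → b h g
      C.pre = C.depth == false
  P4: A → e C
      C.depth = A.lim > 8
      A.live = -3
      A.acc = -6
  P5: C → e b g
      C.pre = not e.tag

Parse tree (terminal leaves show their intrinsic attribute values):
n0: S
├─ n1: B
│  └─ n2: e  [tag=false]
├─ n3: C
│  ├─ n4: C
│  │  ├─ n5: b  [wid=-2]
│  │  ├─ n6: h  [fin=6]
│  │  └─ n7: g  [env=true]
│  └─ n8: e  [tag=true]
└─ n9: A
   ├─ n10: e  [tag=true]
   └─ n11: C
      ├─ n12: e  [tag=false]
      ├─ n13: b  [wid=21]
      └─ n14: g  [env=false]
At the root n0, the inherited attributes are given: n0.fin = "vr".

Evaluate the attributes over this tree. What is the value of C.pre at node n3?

1. n0.fin = "vr"  [given at root]
2. n1.acc = 7  [7]
3. n2.tag = false  [terminal]
4. n1.off = false  [e.tag == true]
5. n1.lab = "nw"  ["nw"]
6. n3.depth = true  [B.off == false]
7. n4.depth = false  [C₀.depth == false]
8. n5.wid = -2  [terminal]
9. n6.fin = 6  [terminal]
10. n7.env = true  [terminal]
11. n4.pre = true  [C.depth == false]
12. n8.tag = true  [terminal]
13. n3.pre = false  [C₁.pre == false]
14. n9.val = false  [C.pre and B.off]
15. n9.lim = 8  [len(B.lab) + 6]
16. n10.tag = true  [terminal]
17. n11.depth = false  [A.lim > 8]
18. n12.tag = false  [terminal]
19. n13.wid = 21  [terminal]
20. n14.env = false  [terminal]
21. n11.pre = true  [not e.tag]
22. n9.live = -3  [-3]
23. n9.acc = -6  [-6]
24. n0.idx = -4  [len(S.fin) - 6]

false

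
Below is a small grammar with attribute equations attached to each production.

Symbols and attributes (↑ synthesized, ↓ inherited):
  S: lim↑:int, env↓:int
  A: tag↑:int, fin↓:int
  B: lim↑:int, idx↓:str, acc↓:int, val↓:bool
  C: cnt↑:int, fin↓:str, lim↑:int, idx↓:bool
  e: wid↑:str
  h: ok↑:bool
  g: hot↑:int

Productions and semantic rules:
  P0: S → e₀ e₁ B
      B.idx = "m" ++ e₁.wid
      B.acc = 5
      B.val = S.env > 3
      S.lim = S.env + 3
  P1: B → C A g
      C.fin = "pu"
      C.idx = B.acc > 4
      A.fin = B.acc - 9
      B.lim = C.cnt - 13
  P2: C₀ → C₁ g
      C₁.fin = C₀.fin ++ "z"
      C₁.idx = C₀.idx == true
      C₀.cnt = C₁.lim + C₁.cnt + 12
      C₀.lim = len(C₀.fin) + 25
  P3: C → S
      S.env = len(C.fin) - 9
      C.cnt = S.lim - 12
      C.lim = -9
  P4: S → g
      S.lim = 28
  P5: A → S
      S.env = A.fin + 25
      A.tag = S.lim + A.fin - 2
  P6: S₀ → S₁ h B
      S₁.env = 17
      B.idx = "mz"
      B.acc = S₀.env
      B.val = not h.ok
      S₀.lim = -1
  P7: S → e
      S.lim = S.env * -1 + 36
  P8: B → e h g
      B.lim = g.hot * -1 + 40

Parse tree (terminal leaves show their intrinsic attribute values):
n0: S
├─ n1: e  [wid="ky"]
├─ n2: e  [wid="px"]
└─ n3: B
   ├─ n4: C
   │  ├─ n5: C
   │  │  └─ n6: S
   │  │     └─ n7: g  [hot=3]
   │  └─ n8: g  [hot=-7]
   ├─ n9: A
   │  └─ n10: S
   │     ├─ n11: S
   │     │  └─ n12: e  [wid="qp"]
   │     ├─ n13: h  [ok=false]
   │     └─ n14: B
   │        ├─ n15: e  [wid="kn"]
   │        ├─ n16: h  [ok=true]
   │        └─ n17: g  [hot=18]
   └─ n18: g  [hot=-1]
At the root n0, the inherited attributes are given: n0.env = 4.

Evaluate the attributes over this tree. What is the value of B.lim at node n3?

1. n0.env = 4  [given at root]
2. n1.wid = "ky"  [terminal]
3. n2.wid = "px"  [terminal]
4. n3.idx = "mpx"  ["m" ++ e₁.wid]
5. n3.acc = 5  [5]
6. n3.val = true  [S.env > 3]
7. n4.fin = "pu"  ["pu"]
8. n4.idx = true  [B.acc > 4]
9. n5.fin = "puz"  [C₀.fin ++ "z"]
10. n5.idx = true  [C₀.idx == true]
11. n6.env = -6  [len(C.fin) - 9]
12. n7.hot = 3  [terminal]
13. n6.lim = 28  [28]
14. n5.cnt = 16  [S.lim - 12]
15. n5.lim = -9  [-9]
16. n8.hot = -7  [terminal]
17. n4.cnt = 19  [C₁.lim + C₁.cnt + 12]
18. n4.lim = 27  [len(C₀.fin) + 25]
19. n9.fin = -4  [B.acc - 9]
20. n10.env = 21  [A.fin + 25]
21. n11.env = 17  [17]
22. n12.wid = "qp"  [terminal]
23. n11.lim = 19  [S.env * -1 + 36]
24. n13.ok = false  [terminal]
25. n14.idx = "mz"  ["mz"]
26. n14.acc = 21  [S₀.env]
27. n14.val = true  [not h.ok]
28. n15.wid = "kn"  [terminal]
29. n16.ok = true  [terminal]
30. n17.hot = 18  [terminal]
31. n14.lim = 22  [g.hot * -1 + 40]
32. n10.lim = -1  [-1]
33. n9.tag = -7  [S.lim + A.fin - 2]
34. n18.hot = -1  [terminal]
35. n3.lim = 6  [C.cnt - 13]
36. n0.lim = 7  [S.env + 3]

6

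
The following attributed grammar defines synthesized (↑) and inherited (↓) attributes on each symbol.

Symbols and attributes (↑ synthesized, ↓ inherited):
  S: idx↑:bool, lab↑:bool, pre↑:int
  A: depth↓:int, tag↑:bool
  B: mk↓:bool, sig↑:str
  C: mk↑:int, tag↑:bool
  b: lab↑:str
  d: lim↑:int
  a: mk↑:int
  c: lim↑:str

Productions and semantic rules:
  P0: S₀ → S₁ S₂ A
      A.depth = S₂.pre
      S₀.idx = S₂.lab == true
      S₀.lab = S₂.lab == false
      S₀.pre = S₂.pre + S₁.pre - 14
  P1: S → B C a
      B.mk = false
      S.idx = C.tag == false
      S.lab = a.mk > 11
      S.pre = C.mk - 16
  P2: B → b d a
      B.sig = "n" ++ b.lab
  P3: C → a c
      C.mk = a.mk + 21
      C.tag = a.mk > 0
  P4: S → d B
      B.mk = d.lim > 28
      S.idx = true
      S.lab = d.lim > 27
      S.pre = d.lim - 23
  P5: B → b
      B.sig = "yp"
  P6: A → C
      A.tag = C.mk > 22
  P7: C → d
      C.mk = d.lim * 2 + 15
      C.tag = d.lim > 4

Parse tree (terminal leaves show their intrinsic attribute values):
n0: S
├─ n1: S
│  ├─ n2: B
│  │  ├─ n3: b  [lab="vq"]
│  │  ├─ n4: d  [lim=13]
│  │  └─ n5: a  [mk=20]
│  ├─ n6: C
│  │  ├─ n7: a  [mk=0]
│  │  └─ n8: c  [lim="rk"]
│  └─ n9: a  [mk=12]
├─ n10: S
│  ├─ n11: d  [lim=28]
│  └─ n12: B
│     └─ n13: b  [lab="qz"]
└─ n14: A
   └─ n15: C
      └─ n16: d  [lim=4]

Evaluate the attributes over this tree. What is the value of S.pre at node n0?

1. n2.mk = false  [false]
2. n3.lab = "vq"  [terminal]
3. n4.lim = 13  [terminal]
4. n5.mk = 20  [terminal]
5. n2.sig = "nvq"  ["n" ++ b.lab]
6. n7.mk = 0  [terminal]
7. n8.lim = "rk"  [terminal]
8. n6.mk = 21  [a.mk + 21]
9. n6.tag = false  [a.mk > 0]
10. n9.mk = 12  [terminal]
11. n1.idx = true  [C.tag == false]
12. n1.lab = true  [a.mk > 11]
13. n1.pre = 5  [C.mk - 16]
14. n11.lim = 28  [terminal]
15. n12.mk = false  [d.lim > 28]
16. n13.lab = "qz"  [terminal]
17. n12.sig = "yp"  ["yp"]
18. n10.idx = true  [true]
19. n10.lab = true  [d.lim > 27]
20. n10.pre = 5  [d.lim - 23]
21. n14.depth = 5  [S₂.pre]
22. n16.lim = 4  [terminal]
23. n15.mk = 23  [d.lim * 2 + 15]
24. n15.tag = false  [d.lim > 4]
25. n14.tag = true  [C.mk > 22]
26. n0.idx = true  [S₂.lab == true]
27. n0.lab = false  [S₂.lab == false]
28. n0.pre = -4  [S₂.pre + S₁.pre - 14]

-4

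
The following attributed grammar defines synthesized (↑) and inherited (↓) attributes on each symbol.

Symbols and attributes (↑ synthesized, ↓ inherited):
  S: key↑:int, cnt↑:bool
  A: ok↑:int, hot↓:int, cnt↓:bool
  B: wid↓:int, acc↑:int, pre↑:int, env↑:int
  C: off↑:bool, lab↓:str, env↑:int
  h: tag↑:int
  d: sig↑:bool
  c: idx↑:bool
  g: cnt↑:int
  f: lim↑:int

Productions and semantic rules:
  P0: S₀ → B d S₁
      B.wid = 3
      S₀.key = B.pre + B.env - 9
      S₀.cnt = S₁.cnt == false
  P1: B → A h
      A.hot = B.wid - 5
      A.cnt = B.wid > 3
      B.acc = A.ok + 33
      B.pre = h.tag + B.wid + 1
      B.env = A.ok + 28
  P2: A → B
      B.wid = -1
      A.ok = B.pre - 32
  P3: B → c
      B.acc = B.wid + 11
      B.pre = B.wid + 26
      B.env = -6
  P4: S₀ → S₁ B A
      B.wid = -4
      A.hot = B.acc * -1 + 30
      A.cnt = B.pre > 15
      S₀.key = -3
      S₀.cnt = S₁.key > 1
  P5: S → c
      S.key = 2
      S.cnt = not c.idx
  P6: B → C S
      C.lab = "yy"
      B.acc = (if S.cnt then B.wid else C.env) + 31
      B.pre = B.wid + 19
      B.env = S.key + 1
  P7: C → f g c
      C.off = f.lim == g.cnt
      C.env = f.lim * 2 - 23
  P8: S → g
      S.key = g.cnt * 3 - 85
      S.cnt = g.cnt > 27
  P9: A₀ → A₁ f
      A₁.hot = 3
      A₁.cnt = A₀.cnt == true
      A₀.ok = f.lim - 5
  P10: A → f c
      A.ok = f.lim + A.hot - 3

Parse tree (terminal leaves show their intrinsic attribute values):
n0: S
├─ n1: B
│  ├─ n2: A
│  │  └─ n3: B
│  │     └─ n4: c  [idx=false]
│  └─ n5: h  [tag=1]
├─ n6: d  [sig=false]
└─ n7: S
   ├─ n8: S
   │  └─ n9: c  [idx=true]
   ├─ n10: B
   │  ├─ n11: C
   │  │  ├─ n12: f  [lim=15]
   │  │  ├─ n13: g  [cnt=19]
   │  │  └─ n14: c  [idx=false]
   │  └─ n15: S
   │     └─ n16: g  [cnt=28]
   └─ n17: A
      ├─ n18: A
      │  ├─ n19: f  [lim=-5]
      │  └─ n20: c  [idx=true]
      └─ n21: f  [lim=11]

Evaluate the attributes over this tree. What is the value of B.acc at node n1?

1. n1.wid = 3  [3]
2. n2.hot = -2  [B.wid - 5]
3. n2.cnt = false  [B.wid > 3]
4. n3.wid = -1  [-1]
5. n4.idx = false  [terminal]
6. n3.acc = 10  [B.wid + 11]
7. n3.pre = 25  [B.wid + 26]
8. n3.env = -6  [-6]
9. n2.ok = -7  [B.pre - 32]
10. n5.tag = 1  [terminal]
11. n1.acc = 26  [A.ok + 33]
12. n1.pre = 5  [h.tag + B.wid + 1]
13. n1.env = 21  [A.ok + 28]
14. n6.sig = false  [terminal]
15. n9.idx = true  [terminal]
16. n8.key = 2  [2]
17. n8.cnt = false  [not c.idx]
18. n10.wid = -4  [-4]
19. n11.lab = "yy"  ["yy"]
20. n12.lim = 15  [terminal]
21. n13.cnt = 19  [terminal]
22. n14.idx = false  [terminal]
23. n11.off = false  [f.lim == g.cnt]
24. n11.env = 7  [f.lim * 2 - 23]
25. n16.cnt = 28  [terminal]
26. n15.key = -1  [g.cnt * 3 - 85]
27. n15.cnt = true  [g.cnt > 27]
28. n10.acc = 27  [(if S.cnt then B.wid else C.env) + 31]
29. n10.pre = 15  [B.wid + 19]
30. n10.env = 0  [S.key + 1]
31. n17.hot = 3  [B.acc * -1 + 30]
32. n17.cnt = false  [B.pre > 15]
33. n18.hot = 3  [3]
34. n18.cnt = false  [A₀.cnt == true]
35. n19.lim = -5  [terminal]
36. n20.idx = true  [terminal]
37. n18.ok = -5  [f.lim + A.hot - 3]
38. n21.lim = 11  [terminal]
39. n17.ok = 6  [f.lim - 5]
40. n7.key = -3  [-3]
41. n7.cnt = true  [S₁.key > 1]
42. n0.key = 17  [B.pre + B.env - 9]
43. n0.cnt = false  [S₁.cnt == false]

26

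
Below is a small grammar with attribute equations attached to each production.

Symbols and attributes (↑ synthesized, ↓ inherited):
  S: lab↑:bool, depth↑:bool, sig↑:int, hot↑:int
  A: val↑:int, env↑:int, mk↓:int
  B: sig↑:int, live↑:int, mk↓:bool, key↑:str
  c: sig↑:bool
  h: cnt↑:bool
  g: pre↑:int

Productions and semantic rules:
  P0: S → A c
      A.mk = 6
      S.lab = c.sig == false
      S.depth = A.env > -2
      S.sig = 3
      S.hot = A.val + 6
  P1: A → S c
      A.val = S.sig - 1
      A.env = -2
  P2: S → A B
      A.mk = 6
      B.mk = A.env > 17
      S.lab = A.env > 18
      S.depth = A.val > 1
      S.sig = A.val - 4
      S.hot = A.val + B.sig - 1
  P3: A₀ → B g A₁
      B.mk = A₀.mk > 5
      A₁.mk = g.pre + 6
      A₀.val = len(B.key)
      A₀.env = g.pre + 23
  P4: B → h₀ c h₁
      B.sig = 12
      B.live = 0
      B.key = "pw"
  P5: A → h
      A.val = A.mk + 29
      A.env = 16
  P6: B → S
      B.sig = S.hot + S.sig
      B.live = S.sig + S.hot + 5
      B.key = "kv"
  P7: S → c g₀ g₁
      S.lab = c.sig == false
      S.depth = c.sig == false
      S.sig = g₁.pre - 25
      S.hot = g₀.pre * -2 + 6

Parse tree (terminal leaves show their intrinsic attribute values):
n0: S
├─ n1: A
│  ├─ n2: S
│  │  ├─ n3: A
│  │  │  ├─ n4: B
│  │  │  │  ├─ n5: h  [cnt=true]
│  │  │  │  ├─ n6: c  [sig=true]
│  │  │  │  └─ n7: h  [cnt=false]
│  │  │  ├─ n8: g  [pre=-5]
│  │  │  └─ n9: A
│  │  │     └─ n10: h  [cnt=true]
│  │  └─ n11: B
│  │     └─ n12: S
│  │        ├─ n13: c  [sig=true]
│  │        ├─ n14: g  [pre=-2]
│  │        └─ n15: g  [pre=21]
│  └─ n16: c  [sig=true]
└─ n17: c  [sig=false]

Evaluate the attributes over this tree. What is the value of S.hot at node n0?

1. n1.mk = 6  [6]
2. n3.mk = 6  [6]
3. n4.mk = true  [A₀.mk > 5]
4. n5.cnt = true  [terminal]
5. n6.sig = true  [terminal]
6. n7.cnt = false  [terminal]
7. n4.sig = 12  [12]
8. n4.live = 0  [0]
9. n4.key = "pw"  ["pw"]
10. n8.pre = -5  [terminal]
11. n9.mk = 1  [g.pre + 6]
12. n10.cnt = true  [terminal]
13. n9.val = 30  [A.mk + 29]
14. n9.env = 16  [16]
15. n3.val = 2  [len(B.key)]
16. n3.env = 18  [g.pre + 23]
17. n11.mk = true  [A.env > 17]
18. n13.sig = true  [terminal]
19. n14.pre = -2  [terminal]
20. n15.pre = 21  [terminal]
21. n12.lab = false  [c.sig == false]
22. n12.depth = false  [c.sig == false]
23. n12.sig = -4  [g₁.pre - 25]
24. n12.hot = 10  [g₀.pre * -2 + 6]
25. n11.sig = 6  [S.hot + S.sig]
26. n11.live = 11  [S.sig + S.hot + 5]
27. n11.key = "kv"  ["kv"]
28. n2.lab = false  [A.env > 18]
29. n2.depth = true  [A.val > 1]
30. n2.sig = -2  [A.val - 4]
31. n2.hot = 7  [A.val + B.sig - 1]
32. n16.sig = true  [terminal]
33. n1.val = -3  [S.sig - 1]
34. n1.env = -2  [-2]
35. n17.sig = false  [terminal]
36. n0.lab = true  [c.sig == false]
37. n0.depth = false  [A.env > -2]
38. n0.sig = 3  [3]
39. n0.hot = 3  [A.val + 6]

3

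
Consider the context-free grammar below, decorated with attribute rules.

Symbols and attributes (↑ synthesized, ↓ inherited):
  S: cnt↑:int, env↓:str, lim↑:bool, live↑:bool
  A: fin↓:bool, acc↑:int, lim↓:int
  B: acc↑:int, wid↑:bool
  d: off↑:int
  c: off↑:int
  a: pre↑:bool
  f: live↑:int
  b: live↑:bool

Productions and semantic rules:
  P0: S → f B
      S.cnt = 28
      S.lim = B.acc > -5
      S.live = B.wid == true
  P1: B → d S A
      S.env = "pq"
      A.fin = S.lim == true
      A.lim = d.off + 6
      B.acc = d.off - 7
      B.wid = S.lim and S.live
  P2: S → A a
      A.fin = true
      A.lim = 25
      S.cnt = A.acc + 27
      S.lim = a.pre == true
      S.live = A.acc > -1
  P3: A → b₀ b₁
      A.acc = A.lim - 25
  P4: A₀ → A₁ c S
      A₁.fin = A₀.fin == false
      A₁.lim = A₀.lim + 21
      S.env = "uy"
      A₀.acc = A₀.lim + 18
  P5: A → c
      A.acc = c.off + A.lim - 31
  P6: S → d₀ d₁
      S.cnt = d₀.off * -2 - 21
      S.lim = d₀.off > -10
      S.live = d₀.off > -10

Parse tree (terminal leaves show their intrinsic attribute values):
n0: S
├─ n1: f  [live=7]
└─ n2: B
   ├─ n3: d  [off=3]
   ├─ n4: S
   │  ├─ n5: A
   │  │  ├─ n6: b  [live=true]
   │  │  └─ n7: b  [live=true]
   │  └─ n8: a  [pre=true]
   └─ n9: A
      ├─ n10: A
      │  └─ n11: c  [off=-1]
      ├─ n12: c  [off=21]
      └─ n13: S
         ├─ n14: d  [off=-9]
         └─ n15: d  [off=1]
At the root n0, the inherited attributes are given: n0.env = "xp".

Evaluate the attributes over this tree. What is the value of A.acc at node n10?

1. n0.env = "xp"  [given at root]
2. n1.live = 7  [terminal]
3. n3.off = 3  [terminal]
4. n4.env = "pq"  ["pq"]
5. n5.fin = true  [true]
6. n5.lim = 25  [25]
7. n6.live = true  [terminal]
8. n7.live = true  [terminal]
9. n5.acc = 0  [A.lim - 25]
10. n8.pre = true  [terminal]
11. n4.cnt = 27  [A.acc + 27]
12. n4.lim = true  [a.pre == true]
13. n4.live = true  [A.acc > -1]
14. n9.fin = true  [S.lim == true]
15. n9.lim = 9  [d.off + 6]
16. n10.fin = false  [A₀.fin == false]
17. n10.lim = 30  [A₀.lim + 21]
18. n11.off = -1  [terminal]
19. n10.acc = -2  [c.off + A.lim - 31]
20. n12.off = 21  [terminal]
21. n13.env = "uy"  ["uy"]
22. n14.off = -9  [terminal]
23. n15.off = 1  [terminal]
24. n13.cnt = -3  [d₀.off * -2 - 21]
25. n13.lim = true  [d₀.off > -10]
26. n13.live = true  [d₀.off > -10]
27. n9.acc = 27  [A₀.lim + 18]
28. n2.acc = -4  [d.off - 7]
29. n2.wid = true  [S.lim and S.live]
30. n0.cnt = 28  [28]
31. n0.lim = true  [B.acc > -5]
32. n0.live = true  [B.wid == true]

-2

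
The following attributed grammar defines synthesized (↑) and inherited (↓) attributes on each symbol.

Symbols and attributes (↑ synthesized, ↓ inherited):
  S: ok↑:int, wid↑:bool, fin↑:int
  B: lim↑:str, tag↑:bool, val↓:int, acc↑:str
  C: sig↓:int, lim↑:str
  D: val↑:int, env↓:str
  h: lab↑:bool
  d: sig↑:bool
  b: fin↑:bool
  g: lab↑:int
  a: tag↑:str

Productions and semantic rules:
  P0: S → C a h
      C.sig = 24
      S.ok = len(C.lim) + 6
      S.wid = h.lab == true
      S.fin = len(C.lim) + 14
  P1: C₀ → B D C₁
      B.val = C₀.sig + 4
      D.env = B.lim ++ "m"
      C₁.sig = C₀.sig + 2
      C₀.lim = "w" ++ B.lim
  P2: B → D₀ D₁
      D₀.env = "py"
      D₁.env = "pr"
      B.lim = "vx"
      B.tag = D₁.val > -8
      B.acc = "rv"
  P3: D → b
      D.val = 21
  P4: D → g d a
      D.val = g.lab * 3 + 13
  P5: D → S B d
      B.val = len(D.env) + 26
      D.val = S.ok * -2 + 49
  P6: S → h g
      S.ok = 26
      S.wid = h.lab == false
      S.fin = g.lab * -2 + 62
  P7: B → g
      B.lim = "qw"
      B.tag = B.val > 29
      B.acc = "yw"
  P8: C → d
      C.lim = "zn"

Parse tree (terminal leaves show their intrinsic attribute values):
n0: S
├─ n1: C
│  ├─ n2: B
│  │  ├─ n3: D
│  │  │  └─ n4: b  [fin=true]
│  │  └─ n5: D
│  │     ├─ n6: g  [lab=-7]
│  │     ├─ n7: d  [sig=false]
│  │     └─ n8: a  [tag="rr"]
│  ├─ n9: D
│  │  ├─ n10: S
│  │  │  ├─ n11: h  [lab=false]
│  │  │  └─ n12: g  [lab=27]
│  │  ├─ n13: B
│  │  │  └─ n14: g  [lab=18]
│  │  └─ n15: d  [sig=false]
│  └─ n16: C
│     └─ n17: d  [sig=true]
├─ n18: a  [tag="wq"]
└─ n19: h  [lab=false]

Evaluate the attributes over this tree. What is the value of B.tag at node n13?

1. n1.sig = 24  [24]
2. n2.val = 28  [C₀.sig + 4]
3. n3.env = "py"  ["py"]
4. n4.fin = true  [terminal]
5. n3.val = 21  [21]
6. n5.env = "pr"  ["pr"]
7. n6.lab = -7  [terminal]
8. n7.sig = false  [terminal]
9. n8.tag = "rr"  [terminal]
10. n5.val = -8  [g.lab * 3 + 13]
11. n2.lim = "vx"  ["vx"]
12. n2.tag = false  [D₁.val > -8]
13. n2.acc = "rv"  ["rv"]
14. n9.env = "vxm"  [B.lim ++ "m"]
15. n11.lab = false  [terminal]
16. n12.lab = 27  [terminal]
17. n10.ok = 26  [26]
18. n10.wid = true  [h.lab == false]
19. n10.fin = 8  [g.lab * -2 + 62]
20. n13.val = 29  [len(D.env) + 26]
21. n14.lab = 18  [terminal]
22. n13.lim = "qw"  ["qw"]
23. n13.tag = false  [B.val > 29]
24. n13.acc = "yw"  ["yw"]
25. n15.sig = false  [terminal]
26. n9.val = -3  [S.ok * -2 + 49]
27. n16.sig = 26  [C₀.sig + 2]
28. n17.sig = true  [terminal]
29. n16.lim = "zn"  ["zn"]
30. n1.lim = "wvx"  ["w" ++ B.lim]
31. n18.tag = "wq"  [terminal]
32. n19.lab = false  [terminal]
33. n0.ok = 9  [len(C.lim) + 6]
34. n0.wid = false  [h.lab == true]
35. n0.fin = 17  [len(C.lim) + 14]

false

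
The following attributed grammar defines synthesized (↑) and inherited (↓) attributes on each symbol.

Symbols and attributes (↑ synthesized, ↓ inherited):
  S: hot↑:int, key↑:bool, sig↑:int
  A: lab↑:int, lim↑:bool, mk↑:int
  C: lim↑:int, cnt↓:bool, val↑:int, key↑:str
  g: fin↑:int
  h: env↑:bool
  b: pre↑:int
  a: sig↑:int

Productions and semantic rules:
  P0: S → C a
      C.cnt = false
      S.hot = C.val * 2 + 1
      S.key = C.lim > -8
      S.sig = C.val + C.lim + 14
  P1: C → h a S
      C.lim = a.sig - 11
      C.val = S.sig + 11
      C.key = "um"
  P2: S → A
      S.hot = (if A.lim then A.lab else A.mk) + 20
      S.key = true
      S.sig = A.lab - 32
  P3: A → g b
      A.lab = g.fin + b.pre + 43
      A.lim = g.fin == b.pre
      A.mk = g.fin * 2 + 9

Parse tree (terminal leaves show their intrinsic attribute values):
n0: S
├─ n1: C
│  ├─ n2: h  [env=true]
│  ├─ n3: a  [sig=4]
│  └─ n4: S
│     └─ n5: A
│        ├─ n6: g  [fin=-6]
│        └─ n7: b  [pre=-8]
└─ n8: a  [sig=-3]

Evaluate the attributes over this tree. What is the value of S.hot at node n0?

17

1. n1.cnt = false  [false]
2. n2.env = true  [terminal]
3. n3.sig = 4  [terminal]
4. n6.fin = -6  [terminal]
5. n7.pre = -8  [terminal]
6. n5.lab = 29  [g.fin + b.pre + 43]
7. n5.lim = false  [g.fin == b.pre]
8. n5.mk = -3  [g.fin * 2 + 9]
9. n4.hot = 17  [(if A.lim then A.lab else A.mk) + 20]
10. n4.key = true  [true]
11. n4.sig = -3  [A.lab - 32]
12. n1.lim = -7  [a.sig - 11]
13. n1.val = 8  [S.sig + 11]
14. n1.key = "um"  ["um"]
15. n8.sig = -3  [terminal]
16. n0.hot = 17  [C.val * 2 + 1]
17. n0.key = true  [C.lim > -8]
18. n0.sig = 15  [C.val + C.lim + 14]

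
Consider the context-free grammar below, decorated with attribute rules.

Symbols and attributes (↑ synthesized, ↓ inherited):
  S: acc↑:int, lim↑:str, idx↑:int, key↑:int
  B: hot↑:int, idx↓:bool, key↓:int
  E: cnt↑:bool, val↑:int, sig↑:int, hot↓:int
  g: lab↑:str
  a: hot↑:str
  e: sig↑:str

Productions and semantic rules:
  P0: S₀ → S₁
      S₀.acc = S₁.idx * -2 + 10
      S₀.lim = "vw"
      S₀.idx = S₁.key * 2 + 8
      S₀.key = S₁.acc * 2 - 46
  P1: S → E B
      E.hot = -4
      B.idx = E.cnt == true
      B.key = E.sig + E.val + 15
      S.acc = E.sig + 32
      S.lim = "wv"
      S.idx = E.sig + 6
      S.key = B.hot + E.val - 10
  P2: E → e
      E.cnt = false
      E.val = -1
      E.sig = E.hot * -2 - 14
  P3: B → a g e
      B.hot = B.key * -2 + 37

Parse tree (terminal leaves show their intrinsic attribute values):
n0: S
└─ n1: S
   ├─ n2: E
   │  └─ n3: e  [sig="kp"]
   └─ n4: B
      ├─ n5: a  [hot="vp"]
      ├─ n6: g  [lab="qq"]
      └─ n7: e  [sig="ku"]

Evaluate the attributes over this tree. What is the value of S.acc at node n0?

1. n2.hot = -4  [-4]
2. n3.sig = "kp"  [terminal]
3. n2.cnt = false  [false]
4. n2.val = -1  [-1]
5. n2.sig = -6  [E.hot * -2 - 14]
6. n4.idx = false  [E.cnt == true]
7. n4.key = 8  [E.sig + E.val + 15]
8. n5.hot = "vp"  [terminal]
9. n6.lab = "qq"  [terminal]
10. n7.sig = "ku"  [terminal]
11. n4.hot = 21  [B.key * -2 + 37]
12. n1.acc = 26  [E.sig + 32]
13. n1.lim = "wv"  ["wv"]
14. n1.idx = 0  [E.sig + 6]
15. n1.key = 10  [B.hot + E.val - 10]
16. n0.acc = 10  [S₁.idx * -2 + 10]
17. n0.lim = "vw"  ["vw"]
18. n0.idx = 28  [S₁.key * 2 + 8]
19. n0.key = 6  [S₁.acc * 2 - 46]

10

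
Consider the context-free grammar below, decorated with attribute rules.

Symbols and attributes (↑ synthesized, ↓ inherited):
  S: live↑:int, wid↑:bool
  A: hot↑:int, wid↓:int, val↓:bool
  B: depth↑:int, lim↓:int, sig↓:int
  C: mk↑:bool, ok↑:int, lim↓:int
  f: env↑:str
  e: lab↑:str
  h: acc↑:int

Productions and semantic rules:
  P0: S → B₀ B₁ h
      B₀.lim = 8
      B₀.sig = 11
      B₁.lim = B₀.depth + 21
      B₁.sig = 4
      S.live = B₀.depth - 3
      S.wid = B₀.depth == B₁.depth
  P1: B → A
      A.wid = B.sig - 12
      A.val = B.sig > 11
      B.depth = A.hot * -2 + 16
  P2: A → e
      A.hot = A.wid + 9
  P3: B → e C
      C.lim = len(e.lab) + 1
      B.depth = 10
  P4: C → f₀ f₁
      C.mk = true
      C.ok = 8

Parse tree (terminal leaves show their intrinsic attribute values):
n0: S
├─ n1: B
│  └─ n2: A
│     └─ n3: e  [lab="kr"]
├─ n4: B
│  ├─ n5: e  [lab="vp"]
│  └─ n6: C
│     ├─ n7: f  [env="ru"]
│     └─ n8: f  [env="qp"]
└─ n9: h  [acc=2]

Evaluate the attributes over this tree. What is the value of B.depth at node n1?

0

1. n1.lim = 8  [8]
2. n1.sig = 11  [11]
3. n2.wid = -1  [B.sig - 12]
4. n2.val = false  [B.sig > 11]
5. n3.lab = "kr"  [terminal]
6. n2.hot = 8  [A.wid + 9]
7. n1.depth = 0  [A.hot * -2 + 16]
8. n4.lim = 21  [B₀.depth + 21]
9. n4.sig = 4  [4]
10. n5.lab = "vp"  [terminal]
11. n6.lim = 3  [len(e.lab) + 1]
12. n7.env = "ru"  [terminal]
13. n8.env = "qp"  [terminal]
14. n6.mk = true  [true]
15. n6.ok = 8  [8]
16. n4.depth = 10  [10]
17. n9.acc = 2  [terminal]
18. n0.live = -3  [B₀.depth - 3]
19. n0.wid = false  [B₀.depth == B₁.depth]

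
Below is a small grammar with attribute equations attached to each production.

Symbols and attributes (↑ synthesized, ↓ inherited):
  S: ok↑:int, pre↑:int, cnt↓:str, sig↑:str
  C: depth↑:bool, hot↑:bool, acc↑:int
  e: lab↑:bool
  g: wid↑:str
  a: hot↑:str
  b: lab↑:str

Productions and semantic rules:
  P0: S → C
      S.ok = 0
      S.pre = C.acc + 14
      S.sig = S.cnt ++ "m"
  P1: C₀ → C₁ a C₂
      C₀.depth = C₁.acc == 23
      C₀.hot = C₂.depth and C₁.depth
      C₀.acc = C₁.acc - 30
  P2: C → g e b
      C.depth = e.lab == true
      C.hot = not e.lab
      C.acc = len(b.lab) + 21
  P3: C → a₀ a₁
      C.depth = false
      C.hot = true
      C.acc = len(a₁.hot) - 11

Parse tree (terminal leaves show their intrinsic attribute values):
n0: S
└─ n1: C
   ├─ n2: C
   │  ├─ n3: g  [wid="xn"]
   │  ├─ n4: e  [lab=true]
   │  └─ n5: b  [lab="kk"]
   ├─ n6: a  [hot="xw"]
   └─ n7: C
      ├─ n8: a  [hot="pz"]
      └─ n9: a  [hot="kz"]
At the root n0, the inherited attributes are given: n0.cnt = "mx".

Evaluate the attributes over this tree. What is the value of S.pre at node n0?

1. n0.cnt = "mx"  [given at root]
2. n3.wid = "xn"  [terminal]
3. n4.lab = true  [terminal]
4. n5.lab = "kk"  [terminal]
5. n2.depth = true  [e.lab == true]
6. n2.hot = false  [not e.lab]
7. n2.acc = 23  [len(b.lab) + 21]
8. n6.hot = "xw"  [terminal]
9. n8.hot = "pz"  [terminal]
10. n9.hot = "kz"  [terminal]
11. n7.depth = false  [false]
12. n7.hot = true  [true]
13. n7.acc = -9  [len(a₁.hot) - 11]
14. n1.depth = true  [C₁.acc == 23]
15. n1.hot = false  [C₂.depth and C₁.depth]
16. n1.acc = -7  [C₁.acc - 30]
17. n0.ok = 0  [0]
18. n0.pre = 7  [C.acc + 14]
19. n0.sig = "mxm"  [S.cnt ++ "m"]

7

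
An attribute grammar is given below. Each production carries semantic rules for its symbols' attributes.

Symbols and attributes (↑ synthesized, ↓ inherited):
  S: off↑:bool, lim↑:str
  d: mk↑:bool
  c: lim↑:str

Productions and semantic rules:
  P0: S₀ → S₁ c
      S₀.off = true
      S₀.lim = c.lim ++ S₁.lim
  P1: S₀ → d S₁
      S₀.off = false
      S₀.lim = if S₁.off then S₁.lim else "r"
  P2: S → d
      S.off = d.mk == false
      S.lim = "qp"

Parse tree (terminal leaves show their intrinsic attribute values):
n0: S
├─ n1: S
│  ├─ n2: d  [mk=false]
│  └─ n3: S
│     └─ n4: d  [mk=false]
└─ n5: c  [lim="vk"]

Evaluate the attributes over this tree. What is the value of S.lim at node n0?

"vkqp"

1. n2.mk = false  [terminal]
2. n4.mk = false  [terminal]
3. n3.off = true  [d.mk == false]
4. n3.lim = "qp"  ["qp"]
5. n1.off = false  [false]
6. n1.lim = "qp"  [if S₁.off then S₁.lim else "r"]
7. n5.lim = "vk"  [terminal]
8. n0.off = true  [true]
9. n0.lim = "vkqp"  [c.lim ++ S₁.lim]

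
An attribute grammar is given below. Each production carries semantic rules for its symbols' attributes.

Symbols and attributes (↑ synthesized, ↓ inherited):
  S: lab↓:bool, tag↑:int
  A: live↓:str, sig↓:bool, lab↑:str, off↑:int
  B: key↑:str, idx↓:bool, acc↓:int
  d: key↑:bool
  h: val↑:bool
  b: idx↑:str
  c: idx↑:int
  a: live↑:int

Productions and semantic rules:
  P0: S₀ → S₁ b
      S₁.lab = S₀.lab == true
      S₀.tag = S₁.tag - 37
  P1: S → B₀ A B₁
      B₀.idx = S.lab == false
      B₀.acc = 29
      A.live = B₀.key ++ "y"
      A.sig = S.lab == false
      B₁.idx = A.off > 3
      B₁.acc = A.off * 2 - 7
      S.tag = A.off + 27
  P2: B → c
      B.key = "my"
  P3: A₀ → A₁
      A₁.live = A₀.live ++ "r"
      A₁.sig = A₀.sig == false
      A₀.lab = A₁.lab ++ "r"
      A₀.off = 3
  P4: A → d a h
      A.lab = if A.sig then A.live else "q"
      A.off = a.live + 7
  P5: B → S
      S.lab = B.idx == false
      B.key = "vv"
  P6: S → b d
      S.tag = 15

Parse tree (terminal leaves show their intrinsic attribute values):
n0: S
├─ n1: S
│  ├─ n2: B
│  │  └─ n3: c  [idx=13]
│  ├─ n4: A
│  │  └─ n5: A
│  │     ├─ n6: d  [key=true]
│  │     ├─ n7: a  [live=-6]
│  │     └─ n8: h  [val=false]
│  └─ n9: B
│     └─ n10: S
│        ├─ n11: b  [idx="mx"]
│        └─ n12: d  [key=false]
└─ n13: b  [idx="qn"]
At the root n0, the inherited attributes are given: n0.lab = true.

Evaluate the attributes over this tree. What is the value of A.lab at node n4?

"myyrr"

1. n0.lab = true  [given at root]
2. n1.lab = true  [S₀.lab == true]
3. n2.idx = false  [S.lab == false]
4. n2.acc = 29  [29]
5. n3.idx = 13  [terminal]
6. n2.key = "my"  ["my"]
7. n4.live = "myy"  [B₀.key ++ "y"]
8. n4.sig = false  [S.lab == false]
9. n5.live = "myyr"  [A₀.live ++ "r"]
10. n5.sig = true  [A₀.sig == false]
11. n6.key = true  [terminal]
12. n7.live = -6  [terminal]
13. n8.val = false  [terminal]
14. n5.lab = "myyr"  [if A.sig then A.live else "q"]
15. n5.off = 1  [a.live + 7]
16. n4.lab = "myyrr"  [A₁.lab ++ "r"]
17. n4.off = 3  [3]
18. n9.idx = false  [A.off > 3]
19. n9.acc = -1  [A.off * 2 - 7]
20. n10.lab = true  [B.idx == false]
21. n11.idx = "mx"  [terminal]
22. n12.key = false  [terminal]
23. n10.tag = 15  [15]
24. n9.key = "vv"  ["vv"]
25. n1.tag = 30  [A.off + 27]
26. n13.idx = "qn"  [terminal]
27. n0.tag = -7  [S₁.tag - 37]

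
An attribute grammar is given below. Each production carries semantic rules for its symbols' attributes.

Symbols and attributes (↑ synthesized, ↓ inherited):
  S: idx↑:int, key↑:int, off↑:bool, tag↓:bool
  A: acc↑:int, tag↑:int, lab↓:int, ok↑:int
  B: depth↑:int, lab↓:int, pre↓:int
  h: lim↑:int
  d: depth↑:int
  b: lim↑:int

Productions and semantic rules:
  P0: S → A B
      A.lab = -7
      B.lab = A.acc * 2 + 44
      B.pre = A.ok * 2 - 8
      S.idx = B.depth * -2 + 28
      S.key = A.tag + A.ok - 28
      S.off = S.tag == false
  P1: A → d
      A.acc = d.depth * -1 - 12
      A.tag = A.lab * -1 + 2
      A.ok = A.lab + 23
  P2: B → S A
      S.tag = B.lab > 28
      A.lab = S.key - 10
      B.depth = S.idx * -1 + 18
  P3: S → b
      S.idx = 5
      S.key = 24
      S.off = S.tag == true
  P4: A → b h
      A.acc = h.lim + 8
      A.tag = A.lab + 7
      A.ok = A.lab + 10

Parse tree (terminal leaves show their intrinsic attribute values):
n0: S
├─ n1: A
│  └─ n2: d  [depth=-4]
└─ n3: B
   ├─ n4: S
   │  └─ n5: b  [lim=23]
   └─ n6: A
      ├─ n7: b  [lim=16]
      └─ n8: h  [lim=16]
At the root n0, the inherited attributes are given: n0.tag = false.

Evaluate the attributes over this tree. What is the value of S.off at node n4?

1. n0.tag = false  [given at root]
2. n1.lab = -7  [-7]
3. n2.depth = -4  [terminal]
4. n1.acc = -8  [d.depth * -1 - 12]
5. n1.tag = 9  [A.lab * -1 + 2]
6. n1.ok = 16  [A.lab + 23]
7. n3.lab = 28  [A.acc * 2 + 44]
8. n3.pre = 24  [A.ok * 2 - 8]
9. n4.tag = false  [B.lab > 28]
10. n5.lim = 23  [terminal]
11. n4.idx = 5  [5]
12. n4.key = 24  [24]
13. n4.off = false  [S.tag == true]
14. n6.lab = 14  [S.key - 10]
15. n7.lim = 16  [terminal]
16. n8.lim = 16  [terminal]
17. n6.acc = 24  [h.lim + 8]
18. n6.tag = 21  [A.lab + 7]
19. n6.ok = 24  [A.lab + 10]
20. n3.depth = 13  [S.idx * -1 + 18]
21. n0.idx = 2  [B.depth * -2 + 28]
22. n0.key = -3  [A.tag + A.ok - 28]
23. n0.off = true  [S.tag == false]

false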